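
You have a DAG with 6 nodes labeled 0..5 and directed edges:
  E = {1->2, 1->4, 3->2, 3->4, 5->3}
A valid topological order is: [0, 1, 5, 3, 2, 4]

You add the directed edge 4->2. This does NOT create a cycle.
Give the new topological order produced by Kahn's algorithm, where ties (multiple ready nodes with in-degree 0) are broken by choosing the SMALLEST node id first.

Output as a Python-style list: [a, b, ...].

Answer: [0, 1, 5, 3, 4, 2]

Derivation:
Old toposort: [0, 1, 5, 3, 2, 4]
Added edge: 4->2
Position of 4 (5) > position of 2 (4). Must reorder: 4 must now come before 2.
Run Kahn's algorithm (break ties by smallest node id):
  initial in-degrees: [0, 0, 3, 1, 2, 0]
  ready (indeg=0): [0, 1, 5]
  pop 0: no out-edges | ready=[1, 5] | order so far=[0]
  pop 1: indeg[2]->2; indeg[4]->1 | ready=[5] | order so far=[0, 1]
  pop 5: indeg[3]->0 | ready=[3] | order so far=[0, 1, 5]
  pop 3: indeg[2]->1; indeg[4]->0 | ready=[4] | order so far=[0, 1, 5, 3]
  pop 4: indeg[2]->0 | ready=[2] | order so far=[0, 1, 5, 3, 4]
  pop 2: no out-edges | ready=[] | order so far=[0, 1, 5, 3, 4, 2]
  Result: [0, 1, 5, 3, 4, 2]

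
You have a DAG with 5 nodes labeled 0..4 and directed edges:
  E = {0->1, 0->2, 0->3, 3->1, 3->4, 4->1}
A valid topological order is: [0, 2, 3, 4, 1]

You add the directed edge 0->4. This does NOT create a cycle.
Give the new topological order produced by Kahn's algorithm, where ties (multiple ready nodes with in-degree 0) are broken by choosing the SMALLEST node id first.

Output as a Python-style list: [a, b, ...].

Answer: [0, 2, 3, 4, 1]

Derivation:
Old toposort: [0, 2, 3, 4, 1]
Added edge: 0->4
Position of 0 (0) < position of 4 (3). Old order still valid.
Run Kahn's algorithm (break ties by smallest node id):
  initial in-degrees: [0, 3, 1, 1, 2]
  ready (indeg=0): [0]
  pop 0: indeg[1]->2; indeg[2]->0; indeg[3]->0; indeg[4]->1 | ready=[2, 3] | order so far=[0]
  pop 2: no out-edges | ready=[3] | order so far=[0, 2]
  pop 3: indeg[1]->1; indeg[4]->0 | ready=[4] | order so far=[0, 2, 3]
  pop 4: indeg[1]->0 | ready=[1] | order so far=[0, 2, 3, 4]
  pop 1: no out-edges | ready=[] | order so far=[0, 2, 3, 4, 1]
  Result: [0, 2, 3, 4, 1]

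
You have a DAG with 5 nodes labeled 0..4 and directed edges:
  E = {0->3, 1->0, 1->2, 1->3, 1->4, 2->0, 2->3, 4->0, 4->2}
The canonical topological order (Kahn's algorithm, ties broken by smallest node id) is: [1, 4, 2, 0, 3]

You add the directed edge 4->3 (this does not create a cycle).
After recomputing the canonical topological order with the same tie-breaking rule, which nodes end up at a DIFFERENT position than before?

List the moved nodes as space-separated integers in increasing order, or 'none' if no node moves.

Old toposort: [1, 4, 2, 0, 3]
Added edge 4->3
Recompute Kahn (smallest-id tiebreak):
  initial in-degrees: [3, 0, 2, 4, 1]
  ready (indeg=0): [1]
  pop 1: indeg[0]->2; indeg[2]->1; indeg[3]->3; indeg[4]->0 | ready=[4] | order so far=[1]
  pop 4: indeg[0]->1; indeg[2]->0; indeg[3]->2 | ready=[2] | order so far=[1, 4]
  pop 2: indeg[0]->0; indeg[3]->1 | ready=[0] | order so far=[1, 4, 2]
  pop 0: indeg[3]->0 | ready=[3] | order so far=[1, 4, 2, 0]
  pop 3: no out-edges | ready=[] | order so far=[1, 4, 2, 0, 3]
New canonical toposort: [1, 4, 2, 0, 3]
Compare positions:
  Node 0: index 3 -> 3 (same)
  Node 1: index 0 -> 0 (same)
  Node 2: index 2 -> 2 (same)
  Node 3: index 4 -> 4 (same)
  Node 4: index 1 -> 1 (same)
Nodes that changed position: none

Answer: none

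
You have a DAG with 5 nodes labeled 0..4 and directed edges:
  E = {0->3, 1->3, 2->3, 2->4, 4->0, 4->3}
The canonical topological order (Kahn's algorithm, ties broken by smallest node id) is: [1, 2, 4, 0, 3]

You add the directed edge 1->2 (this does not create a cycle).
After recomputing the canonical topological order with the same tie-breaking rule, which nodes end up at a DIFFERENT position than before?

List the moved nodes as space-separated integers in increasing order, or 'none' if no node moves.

Answer: none

Derivation:
Old toposort: [1, 2, 4, 0, 3]
Added edge 1->2
Recompute Kahn (smallest-id tiebreak):
  initial in-degrees: [1, 0, 1, 4, 1]
  ready (indeg=0): [1]
  pop 1: indeg[2]->0; indeg[3]->3 | ready=[2] | order so far=[1]
  pop 2: indeg[3]->2; indeg[4]->0 | ready=[4] | order so far=[1, 2]
  pop 4: indeg[0]->0; indeg[3]->1 | ready=[0] | order so far=[1, 2, 4]
  pop 0: indeg[3]->0 | ready=[3] | order so far=[1, 2, 4, 0]
  pop 3: no out-edges | ready=[] | order so far=[1, 2, 4, 0, 3]
New canonical toposort: [1, 2, 4, 0, 3]
Compare positions:
  Node 0: index 3 -> 3 (same)
  Node 1: index 0 -> 0 (same)
  Node 2: index 1 -> 1 (same)
  Node 3: index 4 -> 4 (same)
  Node 4: index 2 -> 2 (same)
Nodes that changed position: none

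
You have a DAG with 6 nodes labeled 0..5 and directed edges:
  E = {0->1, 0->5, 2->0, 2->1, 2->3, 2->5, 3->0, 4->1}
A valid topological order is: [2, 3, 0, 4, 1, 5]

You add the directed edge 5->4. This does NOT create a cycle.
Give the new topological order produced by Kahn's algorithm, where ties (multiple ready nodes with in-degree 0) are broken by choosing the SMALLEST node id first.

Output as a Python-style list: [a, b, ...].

Old toposort: [2, 3, 0, 4, 1, 5]
Added edge: 5->4
Position of 5 (5) > position of 4 (3). Must reorder: 5 must now come before 4.
Run Kahn's algorithm (break ties by smallest node id):
  initial in-degrees: [2, 3, 0, 1, 1, 2]
  ready (indeg=0): [2]
  pop 2: indeg[0]->1; indeg[1]->2; indeg[3]->0; indeg[5]->1 | ready=[3] | order so far=[2]
  pop 3: indeg[0]->0 | ready=[0] | order so far=[2, 3]
  pop 0: indeg[1]->1; indeg[5]->0 | ready=[5] | order so far=[2, 3, 0]
  pop 5: indeg[4]->0 | ready=[4] | order so far=[2, 3, 0, 5]
  pop 4: indeg[1]->0 | ready=[1] | order so far=[2, 3, 0, 5, 4]
  pop 1: no out-edges | ready=[] | order so far=[2, 3, 0, 5, 4, 1]
  Result: [2, 3, 0, 5, 4, 1]

Answer: [2, 3, 0, 5, 4, 1]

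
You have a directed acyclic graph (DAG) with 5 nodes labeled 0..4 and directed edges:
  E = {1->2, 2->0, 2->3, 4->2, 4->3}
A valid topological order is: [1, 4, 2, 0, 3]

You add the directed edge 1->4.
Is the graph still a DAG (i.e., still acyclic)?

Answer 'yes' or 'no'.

Given toposort: [1, 4, 2, 0, 3]
Position of 1: index 0; position of 4: index 1
New edge 1->4: forward
Forward edge: respects the existing order. Still a DAG, same toposort still valid.
Still a DAG? yes

Answer: yes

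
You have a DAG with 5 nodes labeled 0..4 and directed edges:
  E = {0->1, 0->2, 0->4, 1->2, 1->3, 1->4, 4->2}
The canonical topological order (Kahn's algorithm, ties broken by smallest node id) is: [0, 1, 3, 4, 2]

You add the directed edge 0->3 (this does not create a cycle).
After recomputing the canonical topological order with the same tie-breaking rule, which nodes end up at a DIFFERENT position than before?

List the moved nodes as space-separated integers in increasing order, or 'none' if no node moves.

Answer: none

Derivation:
Old toposort: [0, 1, 3, 4, 2]
Added edge 0->3
Recompute Kahn (smallest-id tiebreak):
  initial in-degrees: [0, 1, 3, 2, 2]
  ready (indeg=0): [0]
  pop 0: indeg[1]->0; indeg[2]->2; indeg[3]->1; indeg[4]->1 | ready=[1] | order so far=[0]
  pop 1: indeg[2]->1; indeg[3]->0; indeg[4]->0 | ready=[3, 4] | order so far=[0, 1]
  pop 3: no out-edges | ready=[4] | order so far=[0, 1, 3]
  pop 4: indeg[2]->0 | ready=[2] | order so far=[0, 1, 3, 4]
  pop 2: no out-edges | ready=[] | order so far=[0, 1, 3, 4, 2]
New canonical toposort: [0, 1, 3, 4, 2]
Compare positions:
  Node 0: index 0 -> 0 (same)
  Node 1: index 1 -> 1 (same)
  Node 2: index 4 -> 4 (same)
  Node 3: index 2 -> 2 (same)
  Node 4: index 3 -> 3 (same)
Nodes that changed position: none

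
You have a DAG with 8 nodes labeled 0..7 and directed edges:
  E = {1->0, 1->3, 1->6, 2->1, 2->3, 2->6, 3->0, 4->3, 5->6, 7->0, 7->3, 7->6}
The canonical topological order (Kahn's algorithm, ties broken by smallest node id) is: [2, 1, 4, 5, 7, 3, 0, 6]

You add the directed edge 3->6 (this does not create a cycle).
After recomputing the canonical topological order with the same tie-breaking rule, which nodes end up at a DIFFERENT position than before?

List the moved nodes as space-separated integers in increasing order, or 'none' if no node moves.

Old toposort: [2, 1, 4, 5, 7, 3, 0, 6]
Added edge 3->6
Recompute Kahn (smallest-id tiebreak):
  initial in-degrees: [3, 1, 0, 4, 0, 0, 5, 0]
  ready (indeg=0): [2, 4, 5, 7]
  pop 2: indeg[1]->0; indeg[3]->3; indeg[6]->4 | ready=[1, 4, 5, 7] | order so far=[2]
  pop 1: indeg[0]->2; indeg[3]->2; indeg[6]->3 | ready=[4, 5, 7] | order so far=[2, 1]
  pop 4: indeg[3]->1 | ready=[5, 7] | order so far=[2, 1, 4]
  pop 5: indeg[6]->2 | ready=[7] | order so far=[2, 1, 4, 5]
  pop 7: indeg[0]->1; indeg[3]->0; indeg[6]->1 | ready=[3] | order so far=[2, 1, 4, 5, 7]
  pop 3: indeg[0]->0; indeg[6]->0 | ready=[0, 6] | order so far=[2, 1, 4, 5, 7, 3]
  pop 0: no out-edges | ready=[6] | order so far=[2, 1, 4, 5, 7, 3, 0]
  pop 6: no out-edges | ready=[] | order so far=[2, 1, 4, 5, 7, 3, 0, 6]
New canonical toposort: [2, 1, 4, 5, 7, 3, 0, 6]
Compare positions:
  Node 0: index 6 -> 6 (same)
  Node 1: index 1 -> 1 (same)
  Node 2: index 0 -> 0 (same)
  Node 3: index 5 -> 5 (same)
  Node 4: index 2 -> 2 (same)
  Node 5: index 3 -> 3 (same)
  Node 6: index 7 -> 7 (same)
  Node 7: index 4 -> 4 (same)
Nodes that changed position: none

Answer: none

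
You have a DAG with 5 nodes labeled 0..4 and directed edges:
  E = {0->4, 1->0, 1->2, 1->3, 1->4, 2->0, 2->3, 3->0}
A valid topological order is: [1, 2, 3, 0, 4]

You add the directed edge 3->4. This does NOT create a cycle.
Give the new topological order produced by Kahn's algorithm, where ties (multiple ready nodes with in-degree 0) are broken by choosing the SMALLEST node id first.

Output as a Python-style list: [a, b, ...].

Old toposort: [1, 2, 3, 0, 4]
Added edge: 3->4
Position of 3 (2) < position of 4 (4). Old order still valid.
Run Kahn's algorithm (break ties by smallest node id):
  initial in-degrees: [3, 0, 1, 2, 3]
  ready (indeg=0): [1]
  pop 1: indeg[0]->2; indeg[2]->0; indeg[3]->1; indeg[4]->2 | ready=[2] | order so far=[1]
  pop 2: indeg[0]->1; indeg[3]->0 | ready=[3] | order so far=[1, 2]
  pop 3: indeg[0]->0; indeg[4]->1 | ready=[0] | order so far=[1, 2, 3]
  pop 0: indeg[4]->0 | ready=[4] | order so far=[1, 2, 3, 0]
  pop 4: no out-edges | ready=[] | order so far=[1, 2, 3, 0, 4]
  Result: [1, 2, 3, 0, 4]

Answer: [1, 2, 3, 0, 4]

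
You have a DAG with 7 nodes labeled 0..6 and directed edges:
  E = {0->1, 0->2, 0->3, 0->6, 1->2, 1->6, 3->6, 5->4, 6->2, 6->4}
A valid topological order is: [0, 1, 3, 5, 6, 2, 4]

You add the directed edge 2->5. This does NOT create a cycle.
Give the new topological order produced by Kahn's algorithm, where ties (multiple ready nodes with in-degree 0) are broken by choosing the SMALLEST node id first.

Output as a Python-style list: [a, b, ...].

Answer: [0, 1, 3, 6, 2, 5, 4]

Derivation:
Old toposort: [0, 1, 3, 5, 6, 2, 4]
Added edge: 2->5
Position of 2 (5) > position of 5 (3). Must reorder: 2 must now come before 5.
Run Kahn's algorithm (break ties by smallest node id):
  initial in-degrees: [0, 1, 3, 1, 2, 1, 3]
  ready (indeg=0): [0]
  pop 0: indeg[1]->0; indeg[2]->2; indeg[3]->0; indeg[6]->2 | ready=[1, 3] | order so far=[0]
  pop 1: indeg[2]->1; indeg[6]->1 | ready=[3] | order so far=[0, 1]
  pop 3: indeg[6]->0 | ready=[6] | order so far=[0, 1, 3]
  pop 6: indeg[2]->0; indeg[4]->1 | ready=[2] | order so far=[0, 1, 3, 6]
  pop 2: indeg[5]->0 | ready=[5] | order so far=[0, 1, 3, 6, 2]
  pop 5: indeg[4]->0 | ready=[4] | order so far=[0, 1, 3, 6, 2, 5]
  pop 4: no out-edges | ready=[] | order so far=[0, 1, 3, 6, 2, 5, 4]
  Result: [0, 1, 3, 6, 2, 5, 4]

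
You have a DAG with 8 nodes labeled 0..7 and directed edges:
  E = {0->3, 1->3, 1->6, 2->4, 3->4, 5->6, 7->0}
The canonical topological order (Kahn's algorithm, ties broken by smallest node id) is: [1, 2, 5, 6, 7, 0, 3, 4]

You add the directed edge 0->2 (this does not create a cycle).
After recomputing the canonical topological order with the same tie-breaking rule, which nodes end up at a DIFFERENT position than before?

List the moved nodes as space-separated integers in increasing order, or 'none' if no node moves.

Old toposort: [1, 2, 5, 6, 7, 0, 3, 4]
Added edge 0->2
Recompute Kahn (smallest-id tiebreak):
  initial in-degrees: [1, 0, 1, 2, 2, 0, 2, 0]
  ready (indeg=0): [1, 5, 7]
  pop 1: indeg[3]->1; indeg[6]->1 | ready=[5, 7] | order so far=[1]
  pop 5: indeg[6]->0 | ready=[6, 7] | order so far=[1, 5]
  pop 6: no out-edges | ready=[7] | order so far=[1, 5, 6]
  pop 7: indeg[0]->0 | ready=[0] | order so far=[1, 5, 6, 7]
  pop 0: indeg[2]->0; indeg[3]->0 | ready=[2, 3] | order so far=[1, 5, 6, 7, 0]
  pop 2: indeg[4]->1 | ready=[3] | order so far=[1, 5, 6, 7, 0, 2]
  pop 3: indeg[4]->0 | ready=[4] | order so far=[1, 5, 6, 7, 0, 2, 3]
  pop 4: no out-edges | ready=[] | order so far=[1, 5, 6, 7, 0, 2, 3, 4]
New canonical toposort: [1, 5, 6, 7, 0, 2, 3, 4]
Compare positions:
  Node 0: index 5 -> 4 (moved)
  Node 1: index 0 -> 0 (same)
  Node 2: index 1 -> 5 (moved)
  Node 3: index 6 -> 6 (same)
  Node 4: index 7 -> 7 (same)
  Node 5: index 2 -> 1 (moved)
  Node 6: index 3 -> 2 (moved)
  Node 7: index 4 -> 3 (moved)
Nodes that changed position: 0 2 5 6 7

Answer: 0 2 5 6 7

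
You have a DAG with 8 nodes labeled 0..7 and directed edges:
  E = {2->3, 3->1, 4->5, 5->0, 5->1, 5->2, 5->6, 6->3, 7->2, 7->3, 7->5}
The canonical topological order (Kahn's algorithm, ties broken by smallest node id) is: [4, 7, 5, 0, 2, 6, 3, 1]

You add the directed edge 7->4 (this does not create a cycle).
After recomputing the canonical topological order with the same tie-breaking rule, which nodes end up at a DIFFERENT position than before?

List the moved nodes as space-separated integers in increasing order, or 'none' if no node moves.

Answer: 4 7

Derivation:
Old toposort: [4, 7, 5, 0, 2, 6, 3, 1]
Added edge 7->4
Recompute Kahn (smallest-id tiebreak):
  initial in-degrees: [1, 2, 2, 3, 1, 2, 1, 0]
  ready (indeg=0): [7]
  pop 7: indeg[2]->1; indeg[3]->2; indeg[4]->0; indeg[5]->1 | ready=[4] | order so far=[7]
  pop 4: indeg[5]->0 | ready=[5] | order so far=[7, 4]
  pop 5: indeg[0]->0; indeg[1]->1; indeg[2]->0; indeg[6]->0 | ready=[0, 2, 6] | order so far=[7, 4, 5]
  pop 0: no out-edges | ready=[2, 6] | order so far=[7, 4, 5, 0]
  pop 2: indeg[3]->1 | ready=[6] | order so far=[7, 4, 5, 0, 2]
  pop 6: indeg[3]->0 | ready=[3] | order so far=[7, 4, 5, 0, 2, 6]
  pop 3: indeg[1]->0 | ready=[1] | order so far=[7, 4, 5, 0, 2, 6, 3]
  pop 1: no out-edges | ready=[] | order so far=[7, 4, 5, 0, 2, 6, 3, 1]
New canonical toposort: [7, 4, 5, 0, 2, 6, 3, 1]
Compare positions:
  Node 0: index 3 -> 3 (same)
  Node 1: index 7 -> 7 (same)
  Node 2: index 4 -> 4 (same)
  Node 3: index 6 -> 6 (same)
  Node 4: index 0 -> 1 (moved)
  Node 5: index 2 -> 2 (same)
  Node 6: index 5 -> 5 (same)
  Node 7: index 1 -> 0 (moved)
Nodes that changed position: 4 7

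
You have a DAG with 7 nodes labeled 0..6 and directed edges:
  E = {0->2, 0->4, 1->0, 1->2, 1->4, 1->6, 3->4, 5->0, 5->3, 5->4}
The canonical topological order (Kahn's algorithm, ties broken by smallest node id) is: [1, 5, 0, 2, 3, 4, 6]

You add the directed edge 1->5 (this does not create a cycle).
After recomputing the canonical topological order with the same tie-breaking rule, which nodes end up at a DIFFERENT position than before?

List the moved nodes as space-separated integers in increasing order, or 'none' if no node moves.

Answer: none

Derivation:
Old toposort: [1, 5, 0, 2, 3, 4, 6]
Added edge 1->5
Recompute Kahn (smallest-id tiebreak):
  initial in-degrees: [2, 0, 2, 1, 4, 1, 1]
  ready (indeg=0): [1]
  pop 1: indeg[0]->1; indeg[2]->1; indeg[4]->3; indeg[5]->0; indeg[6]->0 | ready=[5, 6] | order so far=[1]
  pop 5: indeg[0]->0; indeg[3]->0; indeg[4]->2 | ready=[0, 3, 6] | order so far=[1, 5]
  pop 0: indeg[2]->0; indeg[4]->1 | ready=[2, 3, 6] | order so far=[1, 5, 0]
  pop 2: no out-edges | ready=[3, 6] | order so far=[1, 5, 0, 2]
  pop 3: indeg[4]->0 | ready=[4, 6] | order so far=[1, 5, 0, 2, 3]
  pop 4: no out-edges | ready=[6] | order so far=[1, 5, 0, 2, 3, 4]
  pop 6: no out-edges | ready=[] | order so far=[1, 5, 0, 2, 3, 4, 6]
New canonical toposort: [1, 5, 0, 2, 3, 4, 6]
Compare positions:
  Node 0: index 2 -> 2 (same)
  Node 1: index 0 -> 0 (same)
  Node 2: index 3 -> 3 (same)
  Node 3: index 4 -> 4 (same)
  Node 4: index 5 -> 5 (same)
  Node 5: index 1 -> 1 (same)
  Node 6: index 6 -> 6 (same)
Nodes that changed position: none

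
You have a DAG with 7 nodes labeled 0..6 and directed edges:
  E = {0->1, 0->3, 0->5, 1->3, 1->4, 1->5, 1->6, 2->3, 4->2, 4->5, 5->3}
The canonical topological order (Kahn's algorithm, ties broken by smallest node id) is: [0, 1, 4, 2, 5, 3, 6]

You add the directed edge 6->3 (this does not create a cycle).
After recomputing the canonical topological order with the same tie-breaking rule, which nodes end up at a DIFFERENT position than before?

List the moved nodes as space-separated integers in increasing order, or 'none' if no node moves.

Answer: 3 6

Derivation:
Old toposort: [0, 1, 4, 2, 5, 3, 6]
Added edge 6->3
Recompute Kahn (smallest-id tiebreak):
  initial in-degrees: [0, 1, 1, 5, 1, 3, 1]
  ready (indeg=0): [0]
  pop 0: indeg[1]->0; indeg[3]->4; indeg[5]->2 | ready=[1] | order so far=[0]
  pop 1: indeg[3]->3; indeg[4]->0; indeg[5]->1; indeg[6]->0 | ready=[4, 6] | order so far=[0, 1]
  pop 4: indeg[2]->0; indeg[5]->0 | ready=[2, 5, 6] | order so far=[0, 1, 4]
  pop 2: indeg[3]->2 | ready=[5, 6] | order so far=[0, 1, 4, 2]
  pop 5: indeg[3]->1 | ready=[6] | order so far=[0, 1, 4, 2, 5]
  pop 6: indeg[3]->0 | ready=[3] | order so far=[0, 1, 4, 2, 5, 6]
  pop 3: no out-edges | ready=[] | order so far=[0, 1, 4, 2, 5, 6, 3]
New canonical toposort: [0, 1, 4, 2, 5, 6, 3]
Compare positions:
  Node 0: index 0 -> 0 (same)
  Node 1: index 1 -> 1 (same)
  Node 2: index 3 -> 3 (same)
  Node 3: index 5 -> 6 (moved)
  Node 4: index 2 -> 2 (same)
  Node 5: index 4 -> 4 (same)
  Node 6: index 6 -> 5 (moved)
Nodes that changed position: 3 6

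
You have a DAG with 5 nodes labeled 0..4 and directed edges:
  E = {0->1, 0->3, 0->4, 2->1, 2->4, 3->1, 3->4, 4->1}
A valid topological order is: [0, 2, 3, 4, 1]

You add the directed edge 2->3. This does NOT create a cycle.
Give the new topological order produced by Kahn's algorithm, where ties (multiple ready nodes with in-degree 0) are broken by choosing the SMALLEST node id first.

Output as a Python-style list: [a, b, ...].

Old toposort: [0, 2, 3, 4, 1]
Added edge: 2->3
Position of 2 (1) < position of 3 (2). Old order still valid.
Run Kahn's algorithm (break ties by smallest node id):
  initial in-degrees: [0, 4, 0, 2, 3]
  ready (indeg=0): [0, 2]
  pop 0: indeg[1]->3; indeg[3]->1; indeg[4]->2 | ready=[2] | order so far=[0]
  pop 2: indeg[1]->2; indeg[3]->0; indeg[4]->1 | ready=[3] | order so far=[0, 2]
  pop 3: indeg[1]->1; indeg[4]->0 | ready=[4] | order so far=[0, 2, 3]
  pop 4: indeg[1]->0 | ready=[1] | order so far=[0, 2, 3, 4]
  pop 1: no out-edges | ready=[] | order so far=[0, 2, 3, 4, 1]
  Result: [0, 2, 3, 4, 1]

Answer: [0, 2, 3, 4, 1]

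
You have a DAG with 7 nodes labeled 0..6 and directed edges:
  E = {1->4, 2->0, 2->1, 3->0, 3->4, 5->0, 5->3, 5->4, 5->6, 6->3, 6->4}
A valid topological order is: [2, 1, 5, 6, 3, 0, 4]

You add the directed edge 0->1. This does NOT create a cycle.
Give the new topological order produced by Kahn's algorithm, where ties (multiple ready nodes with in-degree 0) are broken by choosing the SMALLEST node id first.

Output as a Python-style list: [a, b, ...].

Old toposort: [2, 1, 5, 6, 3, 0, 4]
Added edge: 0->1
Position of 0 (5) > position of 1 (1). Must reorder: 0 must now come before 1.
Run Kahn's algorithm (break ties by smallest node id):
  initial in-degrees: [3, 2, 0, 2, 4, 0, 1]
  ready (indeg=0): [2, 5]
  pop 2: indeg[0]->2; indeg[1]->1 | ready=[5] | order so far=[2]
  pop 5: indeg[0]->1; indeg[3]->1; indeg[4]->3; indeg[6]->0 | ready=[6] | order so far=[2, 5]
  pop 6: indeg[3]->0; indeg[4]->2 | ready=[3] | order so far=[2, 5, 6]
  pop 3: indeg[0]->0; indeg[4]->1 | ready=[0] | order so far=[2, 5, 6, 3]
  pop 0: indeg[1]->0 | ready=[1] | order so far=[2, 5, 6, 3, 0]
  pop 1: indeg[4]->0 | ready=[4] | order so far=[2, 5, 6, 3, 0, 1]
  pop 4: no out-edges | ready=[] | order so far=[2, 5, 6, 3, 0, 1, 4]
  Result: [2, 5, 6, 3, 0, 1, 4]

Answer: [2, 5, 6, 3, 0, 1, 4]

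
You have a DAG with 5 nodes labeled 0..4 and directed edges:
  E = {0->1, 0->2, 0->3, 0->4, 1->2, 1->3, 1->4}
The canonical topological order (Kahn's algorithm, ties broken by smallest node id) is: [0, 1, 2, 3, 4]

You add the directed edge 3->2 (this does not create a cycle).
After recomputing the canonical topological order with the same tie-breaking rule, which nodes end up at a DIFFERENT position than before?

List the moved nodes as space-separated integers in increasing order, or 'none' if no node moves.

Old toposort: [0, 1, 2, 3, 4]
Added edge 3->2
Recompute Kahn (smallest-id tiebreak):
  initial in-degrees: [0, 1, 3, 2, 2]
  ready (indeg=0): [0]
  pop 0: indeg[1]->0; indeg[2]->2; indeg[3]->1; indeg[4]->1 | ready=[1] | order so far=[0]
  pop 1: indeg[2]->1; indeg[3]->0; indeg[4]->0 | ready=[3, 4] | order so far=[0, 1]
  pop 3: indeg[2]->0 | ready=[2, 4] | order so far=[0, 1, 3]
  pop 2: no out-edges | ready=[4] | order so far=[0, 1, 3, 2]
  pop 4: no out-edges | ready=[] | order so far=[0, 1, 3, 2, 4]
New canonical toposort: [0, 1, 3, 2, 4]
Compare positions:
  Node 0: index 0 -> 0 (same)
  Node 1: index 1 -> 1 (same)
  Node 2: index 2 -> 3 (moved)
  Node 3: index 3 -> 2 (moved)
  Node 4: index 4 -> 4 (same)
Nodes that changed position: 2 3

Answer: 2 3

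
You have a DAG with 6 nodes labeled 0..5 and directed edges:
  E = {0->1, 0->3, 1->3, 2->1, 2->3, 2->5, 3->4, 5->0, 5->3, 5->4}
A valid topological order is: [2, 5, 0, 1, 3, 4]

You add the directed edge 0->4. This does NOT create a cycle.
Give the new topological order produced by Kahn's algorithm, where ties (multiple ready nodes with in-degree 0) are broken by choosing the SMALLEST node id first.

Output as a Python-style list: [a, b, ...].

Old toposort: [2, 5, 0, 1, 3, 4]
Added edge: 0->4
Position of 0 (2) < position of 4 (5). Old order still valid.
Run Kahn's algorithm (break ties by smallest node id):
  initial in-degrees: [1, 2, 0, 4, 3, 1]
  ready (indeg=0): [2]
  pop 2: indeg[1]->1; indeg[3]->3; indeg[5]->0 | ready=[5] | order so far=[2]
  pop 5: indeg[0]->0; indeg[3]->2; indeg[4]->2 | ready=[0] | order so far=[2, 5]
  pop 0: indeg[1]->0; indeg[3]->1; indeg[4]->1 | ready=[1] | order so far=[2, 5, 0]
  pop 1: indeg[3]->0 | ready=[3] | order so far=[2, 5, 0, 1]
  pop 3: indeg[4]->0 | ready=[4] | order so far=[2, 5, 0, 1, 3]
  pop 4: no out-edges | ready=[] | order so far=[2, 5, 0, 1, 3, 4]
  Result: [2, 5, 0, 1, 3, 4]

Answer: [2, 5, 0, 1, 3, 4]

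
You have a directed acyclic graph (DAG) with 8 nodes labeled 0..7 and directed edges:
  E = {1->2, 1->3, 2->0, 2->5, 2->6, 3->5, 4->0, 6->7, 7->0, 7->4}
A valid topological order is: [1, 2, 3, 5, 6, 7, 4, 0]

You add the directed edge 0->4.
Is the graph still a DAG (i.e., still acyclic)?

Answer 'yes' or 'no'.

Answer: no

Derivation:
Given toposort: [1, 2, 3, 5, 6, 7, 4, 0]
Position of 0: index 7; position of 4: index 6
New edge 0->4: backward (u after v in old order)
Backward edge: old toposort is now invalid. Check if this creates a cycle.
Does 4 already reach 0? Reachable from 4: [0, 4]. YES -> cycle!
Still a DAG? no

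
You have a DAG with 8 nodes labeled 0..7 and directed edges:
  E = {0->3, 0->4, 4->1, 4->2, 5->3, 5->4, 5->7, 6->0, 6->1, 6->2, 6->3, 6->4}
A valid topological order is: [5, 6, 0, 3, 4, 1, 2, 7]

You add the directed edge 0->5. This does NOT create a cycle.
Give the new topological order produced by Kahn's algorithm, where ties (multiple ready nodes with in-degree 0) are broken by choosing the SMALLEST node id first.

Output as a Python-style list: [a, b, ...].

Old toposort: [5, 6, 0, 3, 4, 1, 2, 7]
Added edge: 0->5
Position of 0 (2) > position of 5 (0). Must reorder: 0 must now come before 5.
Run Kahn's algorithm (break ties by smallest node id):
  initial in-degrees: [1, 2, 2, 3, 3, 1, 0, 1]
  ready (indeg=0): [6]
  pop 6: indeg[0]->0; indeg[1]->1; indeg[2]->1; indeg[3]->2; indeg[4]->2 | ready=[0] | order so far=[6]
  pop 0: indeg[3]->1; indeg[4]->1; indeg[5]->0 | ready=[5] | order so far=[6, 0]
  pop 5: indeg[3]->0; indeg[4]->0; indeg[7]->0 | ready=[3, 4, 7] | order so far=[6, 0, 5]
  pop 3: no out-edges | ready=[4, 7] | order so far=[6, 0, 5, 3]
  pop 4: indeg[1]->0; indeg[2]->0 | ready=[1, 2, 7] | order so far=[6, 0, 5, 3, 4]
  pop 1: no out-edges | ready=[2, 7] | order so far=[6, 0, 5, 3, 4, 1]
  pop 2: no out-edges | ready=[7] | order so far=[6, 0, 5, 3, 4, 1, 2]
  pop 7: no out-edges | ready=[] | order so far=[6, 0, 5, 3, 4, 1, 2, 7]
  Result: [6, 0, 5, 3, 4, 1, 2, 7]

Answer: [6, 0, 5, 3, 4, 1, 2, 7]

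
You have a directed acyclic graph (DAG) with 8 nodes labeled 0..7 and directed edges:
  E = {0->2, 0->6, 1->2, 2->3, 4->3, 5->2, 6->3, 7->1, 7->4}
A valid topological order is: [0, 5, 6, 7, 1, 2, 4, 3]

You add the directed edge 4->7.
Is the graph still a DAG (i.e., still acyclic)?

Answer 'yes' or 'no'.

Answer: no

Derivation:
Given toposort: [0, 5, 6, 7, 1, 2, 4, 3]
Position of 4: index 6; position of 7: index 3
New edge 4->7: backward (u after v in old order)
Backward edge: old toposort is now invalid. Check if this creates a cycle.
Does 7 already reach 4? Reachable from 7: [1, 2, 3, 4, 7]. YES -> cycle!
Still a DAG? no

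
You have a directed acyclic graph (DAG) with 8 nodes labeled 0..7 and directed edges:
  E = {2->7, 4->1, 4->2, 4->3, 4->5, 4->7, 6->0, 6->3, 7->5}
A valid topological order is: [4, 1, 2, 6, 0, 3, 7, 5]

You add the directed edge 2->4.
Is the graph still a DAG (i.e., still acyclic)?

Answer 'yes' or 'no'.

Answer: no

Derivation:
Given toposort: [4, 1, 2, 6, 0, 3, 7, 5]
Position of 2: index 2; position of 4: index 0
New edge 2->4: backward (u after v in old order)
Backward edge: old toposort is now invalid. Check if this creates a cycle.
Does 4 already reach 2? Reachable from 4: [1, 2, 3, 4, 5, 7]. YES -> cycle!
Still a DAG? no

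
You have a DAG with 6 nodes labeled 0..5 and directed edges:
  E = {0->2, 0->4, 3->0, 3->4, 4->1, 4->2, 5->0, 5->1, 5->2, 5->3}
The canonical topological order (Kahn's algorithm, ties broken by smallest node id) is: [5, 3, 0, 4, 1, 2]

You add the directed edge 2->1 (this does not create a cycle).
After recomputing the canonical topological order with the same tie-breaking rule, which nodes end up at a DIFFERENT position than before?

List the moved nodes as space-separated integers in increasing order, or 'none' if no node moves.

Old toposort: [5, 3, 0, 4, 1, 2]
Added edge 2->1
Recompute Kahn (smallest-id tiebreak):
  initial in-degrees: [2, 3, 3, 1, 2, 0]
  ready (indeg=0): [5]
  pop 5: indeg[0]->1; indeg[1]->2; indeg[2]->2; indeg[3]->0 | ready=[3] | order so far=[5]
  pop 3: indeg[0]->0; indeg[4]->1 | ready=[0] | order so far=[5, 3]
  pop 0: indeg[2]->1; indeg[4]->0 | ready=[4] | order so far=[5, 3, 0]
  pop 4: indeg[1]->1; indeg[2]->0 | ready=[2] | order so far=[5, 3, 0, 4]
  pop 2: indeg[1]->0 | ready=[1] | order so far=[5, 3, 0, 4, 2]
  pop 1: no out-edges | ready=[] | order so far=[5, 3, 0, 4, 2, 1]
New canonical toposort: [5, 3, 0, 4, 2, 1]
Compare positions:
  Node 0: index 2 -> 2 (same)
  Node 1: index 4 -> 5 (moved)
  Node 2: index 5 -> 4 (moved)
  Node 3: index 1 -> 1 (same)
  Node 4: index 3 -> 3 (same)
  Node 5: index 0 -> 0 (same)
Nodes that changed position: 1 2

Answer: 1 2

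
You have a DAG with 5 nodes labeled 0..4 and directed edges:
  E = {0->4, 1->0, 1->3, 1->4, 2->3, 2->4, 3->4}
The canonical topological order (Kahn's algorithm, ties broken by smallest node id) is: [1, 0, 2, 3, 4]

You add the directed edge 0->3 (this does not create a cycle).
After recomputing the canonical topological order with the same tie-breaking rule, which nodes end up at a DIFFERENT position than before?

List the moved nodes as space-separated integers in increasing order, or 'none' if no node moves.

Answer: none

Derivation:
Old toposort: [1, 0, 2, 3, 4]
Added edge 0->3
Recompute Kahn (smallest-id tiebreak):
  initial in-degrees: [1, 0, 0, 3, 4]
  ready (indeg=0): [1, 2]
  pop 1: indeg[0]->0; indeg[3]->2; indeg[4]->3 | ready=[0, 2] | order so far=[1]
  pop 0: indeg[3]->1; indeg[4]->2 | ready=[2] | order so far=[1, 0]
  pop 2: indeg[3]->0; indeg[4]->1 | ready=[3] | order so far=[1, 0, 2]
  pop 3: indeg[4]->0 | ready=[4] | order so far=[1, 0, 2, 3]
  pop 4: no out-edges | ready=[] | order so far=[1, 0, 2, 3, 4]
New canonical toposort: [1, 0, 2, 3, 4]
Compare positions:
  Node 0: index 1 -> 1 (same)
  Node 1: index 0 -> 0 (same)
  Node 2: index 2 -> 2 (same)
  Node 3: index 3 -> 3 (same)
  Node 4: index 4 -> 4 (same)
Nodes that changed position: none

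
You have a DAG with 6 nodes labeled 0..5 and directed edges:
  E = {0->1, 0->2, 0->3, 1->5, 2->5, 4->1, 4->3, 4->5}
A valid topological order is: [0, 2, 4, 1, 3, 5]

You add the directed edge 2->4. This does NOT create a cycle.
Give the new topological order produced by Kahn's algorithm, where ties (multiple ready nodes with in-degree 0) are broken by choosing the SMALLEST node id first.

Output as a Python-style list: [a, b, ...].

Answer: [0, 2, 4, 1, 3, 5]

Derivation:
Old toposort: [0, 2, 4, 1, 3, 5]
Added edge: 2->4
Position of 2 (1) < position of 4 (2). Old order still valid.
Run Kahn's algorithm (break ties by smallest node id):
  initial in-degrees: [0, 2, 1, 2, 1, 3]
  ready (indeg=0): [0]
  pop 0: indeg[1]->1; indeg[2]->0; indeg[3]->1 | ready=[2] | order so far=[0]
  pop 2: indeg[4]->0; indeg[5]->2 | ready=[4] | order so far=[0, 2]
  pop 4: indeg[1]->0; indeg[3]->0; indeg[5]->1 | ready=[1, 3] | order so far=[0, 2, 4]
  pop 1: indeg[5]->0 | ready=[3, 5] | order so far=[0, 2, 4, 1]
  pop 3: no out-edges | ready=[5] | order so far=[0, 2, 4, 1, 3]
  pop 5: no out-edges | ready=[] | order so far=[0, 2, 4, 1, 3, 5]
  Result: [0, 2, 4, 1, 3, 5]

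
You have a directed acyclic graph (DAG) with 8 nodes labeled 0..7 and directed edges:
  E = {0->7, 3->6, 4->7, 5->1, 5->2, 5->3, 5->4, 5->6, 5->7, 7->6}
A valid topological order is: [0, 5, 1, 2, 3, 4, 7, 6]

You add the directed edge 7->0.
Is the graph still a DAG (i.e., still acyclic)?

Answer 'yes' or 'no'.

Answer: no

Derivation:
Given toposort: [0, 5, 1, 2, 3, 4, 7, 6]
Position of 7: index 6; position of 0: index 0
New edge 7->0: backward (u after v in old order)
Backward edge: old toposort is now invalid. Check if this creates a cycle.
Does 0 already reach 7? Reachable from 0: [0, 6, 7]. YES -> cycle!
Still a DAG? no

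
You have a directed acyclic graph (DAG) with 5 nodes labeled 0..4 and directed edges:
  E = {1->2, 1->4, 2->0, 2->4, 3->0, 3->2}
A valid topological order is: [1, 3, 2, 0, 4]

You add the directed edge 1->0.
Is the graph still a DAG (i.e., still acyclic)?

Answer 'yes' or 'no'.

Answer: yes

Derivation:
Given toposort: [1, 3, 2, 0, 4]
Position of 1: index 0; position of 0: index 3
New edge 1->0: forward
Forward edge: respects the existing order. Still a DAG, same toposort still valid.
Still a DAG? yes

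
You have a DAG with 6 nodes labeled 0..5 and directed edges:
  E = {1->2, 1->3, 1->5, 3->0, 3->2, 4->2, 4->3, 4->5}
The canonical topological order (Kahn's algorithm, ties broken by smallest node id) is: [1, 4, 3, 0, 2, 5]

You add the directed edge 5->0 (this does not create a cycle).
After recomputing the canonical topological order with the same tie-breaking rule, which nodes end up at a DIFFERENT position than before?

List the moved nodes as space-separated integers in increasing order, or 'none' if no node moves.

Old toposort: [1, 4, 3, 0, 2, 5]
Added edge 5->0
Recompute Kahn (smallest-id tiebreak):
  initial in-degrees: [2, 0, 3, 2, 0, 2]
  ready (indeg=0): [1, 4]
  pop 1: indeg[2]->2; indeg[3]->1; indeg[5]->1 | ready=[4] | order so far=[1]
  pop 4: indeg[2]->1; indeg[3]->0; indeg[5]->0 | ready=[3, 5] | order so far=[1, 4]
  pop 3: indeg[0]->1; indeg[2]->0 | ready=[2, 5] | order so far=[1, 4, 3]
  pop 2: no out-edges | ready=[5] | order so far=[1, 4, 3, 2]
  pop 5: indeg[0]->0 | ready=[0] | order so far=[1, 4, 3, 2, 5]
  pop 0: no out-edges | ready=[] | order so far=[1, 4, 3, 2, 5, 0]
New canonical toposort: [1, 4, 3, 2, 5, 0]
Compare positions:
  Node 0: index 3 -> 5 (moved)
  Node 1: index 0 -> 0 (same)
  Node 2: index 4 -> 3 (moved)
  Node 3: index 2 -> 2 (same)
  Node 4: index 1 -> 1 (same)
  Node 5: index 5 -> 4 (moved)
Nodes that changed position: 0 2 5

Answer: 0 2 5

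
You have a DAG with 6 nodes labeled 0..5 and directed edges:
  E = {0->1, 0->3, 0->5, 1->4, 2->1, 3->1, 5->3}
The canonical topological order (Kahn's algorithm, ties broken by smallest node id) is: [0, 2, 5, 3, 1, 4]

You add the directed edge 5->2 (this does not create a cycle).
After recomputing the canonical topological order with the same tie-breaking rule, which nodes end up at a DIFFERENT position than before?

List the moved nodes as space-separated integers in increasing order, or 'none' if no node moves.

Answer: 2 5

Derivation:
Old toposort: [0, 2, 5, 3, 1, 4]
Added edge 5->2
Recompute Kahn (smallest-id tiebreak):
  initial in-degrees: [0, 3, 1, 2, 1, 1]
  ready (indeg=0): [0]
  pop 0: indeg[1]->2; indeg[3]->1; indeg[5]->0 | ready=[5] | order so far=[0]
  pop 5: indeg[2]->0; indeg[3]->0 | ready=[2, 3] | order so far=[0, 5]
  pop 2: indeg[1]->1 | ready=[3] | order so far=[0, 5, 2]
  pop 3: indeg[1]->0 | ready=[1] | order so far=[0, 5, 2, 3]
  pop 1: indeg[4]->0 | ready=[4] | order so far=[0, 5, 2, 3, 1]
  pop 4: no out-edges | ready=[] | order so far=[0, 5, 2, 3, 1, 4]
New canonical toposort: [0, 5, 2, 3, 1, 4]
Compare positions:
  Node 0: index 0 -> 0 (same)
  Node 1: index 4 -> 4 (same)
  Node 2: index 1 -> 2 (moved)
  Node 3: index 3 -> 3 (same)
  Node 4: index 5 -> 5 (same)
  Node 5: index 2 -> 1 (moved)
Nodes that changed position: 2 5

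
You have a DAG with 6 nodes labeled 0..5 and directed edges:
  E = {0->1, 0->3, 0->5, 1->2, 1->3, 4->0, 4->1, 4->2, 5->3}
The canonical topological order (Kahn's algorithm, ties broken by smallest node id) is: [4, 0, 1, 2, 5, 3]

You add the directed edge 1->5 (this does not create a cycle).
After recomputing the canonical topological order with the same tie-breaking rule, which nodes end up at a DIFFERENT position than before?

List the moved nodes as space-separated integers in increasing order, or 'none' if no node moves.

Answer: none

Derivation:
Old toposort: [4, 0, 1, 2, 5, 3]
Added edge 1->5
Recompute Kahn (smallest-id tiebreak):
  initial in-degrees: [1, 2, 2, 3, 0, 2]
  ready (indeg=0): [4]
  pop 4: indeg[0]->0; indeg[1]->1; indeg[2]->1 | ready=[0] | order so far=[4]
  pop 0: indeg[1]->0; indeg[3]->2; indeg[5]->1 | ready=[1] | order so far=[4, 0]
  pop 1: indeg[2]->0; indeg[3]->1; indeg[5]->0 | ready=[2, 5] | order so far=[4, 0, 1]
  pop 2: no out-edges | ready=[5] | order so far=[4, 0, 1, 2]
  pop 5: indeg[3]->0 | ready=[3] | order so far=[4, 0, 1, 2, 5]
  pop 3: no out-edges | ready=[] | order so far=[4, 0, 1, 2, 5, 3]
New canonical toposort: [4, 0, 1, 2, 5, 3]
Compare positions:
  Node 0: index 1 -> 1 (same)
  Node 1: index 2 -> 2 (same)
  Node 2: index 3 -> 3 (same)
  Node 3: index 5 -> 5 (same)
  Node 4: index 0 -> 0 (same)
  Node 5: index 4 -> 4 (same)
Nodes that changed position: none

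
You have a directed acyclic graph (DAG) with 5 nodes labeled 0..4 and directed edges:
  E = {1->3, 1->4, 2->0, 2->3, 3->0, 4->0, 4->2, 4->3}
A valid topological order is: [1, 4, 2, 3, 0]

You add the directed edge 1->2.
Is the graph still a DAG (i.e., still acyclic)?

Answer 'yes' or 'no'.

Answer: yes

Derivation:
Given toposort: [1, 4, 2, 3, 0]
Position of 1: index 0; position of 2: index 2
New edge 1->2: forward
Forward edge: respects the existing order. Still a DAG, same toposort still valid.
Still a DAG? yes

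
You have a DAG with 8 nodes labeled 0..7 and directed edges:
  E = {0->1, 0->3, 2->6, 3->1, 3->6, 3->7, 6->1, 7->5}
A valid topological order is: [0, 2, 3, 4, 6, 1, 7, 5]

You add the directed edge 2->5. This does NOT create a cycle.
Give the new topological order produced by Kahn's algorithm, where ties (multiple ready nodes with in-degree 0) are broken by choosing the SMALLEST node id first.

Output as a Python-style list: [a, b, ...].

Answer: [0, 2, 3, 4, 6, 1, 7, 5]

Derivation:
Old toposort: [0, 2, 3, 4, 6, 1, 7, 5]
Added edge: 2->5
Position of 2 (1) < position of 5 (7). Old order still valid.
Run Kahn's algorithm (break ties by smallest node id):
  initial in-degrees: [0, 3, 0, 1, 0, 2, 2, 1]
  ready (indeg=0): [0, 2, 4]
  pop 0: indeg[1]->2; indeg[3]->0 | ready=[2, 3, 4] | order so far=[0]
  pop 2: indeg[5]->1; indeg[6]->1 | ready=[3, 4] | order so far=[0, 2]
  pop 3: indeg[1]->1; indeg[6]->0; indeg[7]->0 | ready=[4, 6, 7] | order so far=[0, 2, 3]
  pop 4: no out-edges | ready=[6, 7] | order so far=[0, 2, 3, 4]
  pop 6: indeg[1]->0 | ready=[1, 7] | order so far=[0, 2, 3, 4, 6]
  pop 1: no out-edges | ready=[7] | order so far=[0, 2, 3, 4, 6, 1]
  pop 7: indeg[5]->0 | ready=[5] | order so far=[0, 2, 3, 4, 6, 1, 7]
  pop 5: no out-edges | ready=[] | order so far=[0, 2, 3, 4, 6, 1, 7, 5]
  Result: [0, 2, 3, 4, 6, 1, 7, 5]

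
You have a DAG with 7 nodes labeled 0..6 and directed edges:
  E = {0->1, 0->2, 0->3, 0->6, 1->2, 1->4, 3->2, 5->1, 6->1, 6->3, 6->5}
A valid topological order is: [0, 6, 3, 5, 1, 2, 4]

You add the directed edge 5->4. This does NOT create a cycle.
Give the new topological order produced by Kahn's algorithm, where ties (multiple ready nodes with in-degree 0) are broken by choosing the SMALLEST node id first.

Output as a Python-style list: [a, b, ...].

Answer: [0, 6, 3, 5, 1, 2, 4]

Derivation:
Old toposort: [0, 6, 3, 5, 1, 2, 4]
Added edge: 5->4
Position of 5 (3) < position of 4 (6). Old order still valid.
Run Kahn's algorithm (break ties by smallest node id):
  initial in-degrees: [0, 3, 3, 2, 2, 1, 1]
  ready (indeg=0): [0]
  pop 0: indeg[1]->2; indeg[2]->2; indeg[3]->1; indeg[6]->0 | ready=[6] | order so far=[0]
  pop 6: indeg[1]->1; indeg[3]->0; indeg[5]->0 | ready=[3, 5] | order so far=[0, 6]
  pop 3: indeg[2]->1 | ready=[5] | order so far=[0, 6, 3]
  pop 5: indeg[1]->0; indeg[4]->1 | ready=[1] | order so far=[0, 6, 3, 5]
  pop 1: indeg[2]->0; indeg[4]->0 | ready=[2, 4] | order so far=[0, 6, 3, 5, 1]
  pop 2: no out-edges | ready=[4] | order so far=[0, 6, 3, 5, 1, 2]
  pop 4: no out-edges | ready=[] | order so far=[0, 6, 3, 5, 1, 2, 4]
  Result: [0, 6, 3, 5, 1, 2, 4]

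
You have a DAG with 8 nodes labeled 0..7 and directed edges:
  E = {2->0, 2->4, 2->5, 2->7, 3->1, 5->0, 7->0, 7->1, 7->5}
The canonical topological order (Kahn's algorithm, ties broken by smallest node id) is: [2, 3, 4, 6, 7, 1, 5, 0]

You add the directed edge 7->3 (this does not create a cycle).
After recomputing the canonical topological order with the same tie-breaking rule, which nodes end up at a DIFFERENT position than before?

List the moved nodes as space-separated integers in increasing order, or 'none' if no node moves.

Answer: 3 4 6 7

Derivation:
Old toposort: [2, 3, 4, 6, 7, 1, 5, 0]
Added edge 7->3
Recompute Kahn (smallest-id tiebreak):
  initial in-degrees: [3, 2, 0, 1, 1, 2, 0, 1]
  ready (indeg=0): [2, 6]
  pop 2: indeg[0]->2; indeg[4]->0; indeg[5]->1; indeg[7]->0 | ready=[4, 6, 7] | order so far=[2]
  pop 4: no out-edges | ready=[6, 7] | order so far=[2, 4]
  pop 6: no out-edges | ready=[7] | order so far=[2, 4, 6]
  pop 7: indeg[0]->1; indeg[1]->1; indeg[3]->0; indeg[5]->0 | ready=[3, 5] | order so far=[2, 4, 6, 7]
  pop 3: indeg[1]->0 | ready=[1, 5] | order so far=[2, 4, 6, 7, 3]
  pop 1: no out-edges | ready=[5] | order so far=[2, 4, 6, 7, 3, 1]
  pop 5: indeg[0]->0 | ready=[0] | order so far=[2, 4, 6, 7, 3, 1, 5]
  pop 0: no out-edges | ready=[] | order so far=[2, 4, 6, 7, 3, 1, 5, 0]
New canonical toposort: [2, 4, 6, 7, 3, 1, 5, 0]
Compare positions:
  Node 0: index 7 -> 7 (same)
  Node 1: index 5 -> 5 (same)
  Node 2: index 0 -> 0 (same)
  Node 3: index 1 -> 4 (moved)
  Node 4: index 2 -> 1 (moved)
  Node 5: index 6 -> 6 (same)
  Node 6: index 3 -> 2 (moved)
  Node 7: index 4 -> 3 (moved)
Nodes that changed position: 3 4 6 7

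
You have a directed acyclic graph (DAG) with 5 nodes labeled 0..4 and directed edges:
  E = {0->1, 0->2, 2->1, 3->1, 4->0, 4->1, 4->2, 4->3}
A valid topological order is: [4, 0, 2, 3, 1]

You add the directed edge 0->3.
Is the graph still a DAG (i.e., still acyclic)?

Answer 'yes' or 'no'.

Given toposort: [4, 0, 2, 3, 1]
Position of 0: index 1; position of 3: index 3
New edge 0->3: forward
Forward edge: respects the existing order. Still a DAG, same toposort still valid.
Still a DAG? yes

Answer: yes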